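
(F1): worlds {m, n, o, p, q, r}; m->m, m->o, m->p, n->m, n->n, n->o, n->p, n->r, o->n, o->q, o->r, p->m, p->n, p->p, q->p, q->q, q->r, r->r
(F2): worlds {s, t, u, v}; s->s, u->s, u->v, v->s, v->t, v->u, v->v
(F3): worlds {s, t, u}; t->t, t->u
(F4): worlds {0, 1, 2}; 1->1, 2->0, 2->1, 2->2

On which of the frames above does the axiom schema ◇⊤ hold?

The schema corresponds to seriality: ∀x ∃y Rxy.
(F1): satisfies the condition.
(F2): fails — world t has no successor.
(F3): fails — world s has no successor.
(F4): fails — world 0 has no successor.
Valid on: (F1).

(F1)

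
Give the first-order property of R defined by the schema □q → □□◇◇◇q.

This is a Sahlqvist (Geach-type) schema ◇^0□^1q → □^2◇^3q.
First-order correspondent: ∀x ∀z (xR²z → ∃w (xRw ∧ zR³w)).

∀x ∀z (xR²z → ∃w (xRw ∧ zR³w))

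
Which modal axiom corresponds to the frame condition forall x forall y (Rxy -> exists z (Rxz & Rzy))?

The condition is density. The C4 schema □□q → □q defines it.
Suppose □□q→□q is valid. Take Rxy and set V(q)={w : xR²w}. Then □□q at x, so □q at x, so q at y, i.e. ∃z(Rxz∧Rzy).

□□q → □q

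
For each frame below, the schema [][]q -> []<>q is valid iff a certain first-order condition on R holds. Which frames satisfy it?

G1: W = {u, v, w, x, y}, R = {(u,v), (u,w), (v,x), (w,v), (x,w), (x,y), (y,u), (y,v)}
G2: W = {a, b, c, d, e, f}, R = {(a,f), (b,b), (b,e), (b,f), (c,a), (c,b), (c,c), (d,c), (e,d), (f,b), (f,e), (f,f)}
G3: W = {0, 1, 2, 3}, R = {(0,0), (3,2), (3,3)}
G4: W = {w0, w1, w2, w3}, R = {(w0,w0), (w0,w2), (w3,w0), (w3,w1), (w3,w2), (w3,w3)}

This is the axiom for a generalized confluence (Geach) condition; its first-order frame correspondent is forall x forall z (xRz -> exists w (x R^2 w & zRw)).
G1: holds.
G2: holds.
G3: fails — 3R2 but no w with 3R²w and 2Rw.
G4: fails — w0Rw2 but no w with w0R²w and w2Rw.
Valid on: G1, G2.

G1, G2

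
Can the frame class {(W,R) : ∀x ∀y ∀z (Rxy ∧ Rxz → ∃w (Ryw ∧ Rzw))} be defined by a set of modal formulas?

Yes, by ◇□r → □◇r

The condition is convergence. A defining modal formula is ◇□r → □◇r.
Suppose ◇□r→□◇r is valid. Take Rxy, Rxz and set V(r)={w : Ryw}. Then □r at y so ◇□r at x, so □◇r at x, so ◇r at z, giving w with Rzw and Ryw.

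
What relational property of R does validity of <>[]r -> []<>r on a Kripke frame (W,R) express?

Suppose ◇□r→□◇r is valid. Take Rxy, Rxz and set V(r)={w : Ryw}. Then □r at y so ◇□r at x, so □◇r at x, so ◇r at z, giving w with Rzw and Ryw.

convergence: forall x forall y forall z (Rxy & Rxz -> exists w (Ryw & Rzw))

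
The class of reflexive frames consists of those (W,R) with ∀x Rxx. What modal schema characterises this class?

□p → p

A defining formula is □p → p (the T axiom).
Suppose □p→p is valid. At any x set V(p)={w : Rxw}. Then □p holds at x, so p holds at x, i.e. Rxx.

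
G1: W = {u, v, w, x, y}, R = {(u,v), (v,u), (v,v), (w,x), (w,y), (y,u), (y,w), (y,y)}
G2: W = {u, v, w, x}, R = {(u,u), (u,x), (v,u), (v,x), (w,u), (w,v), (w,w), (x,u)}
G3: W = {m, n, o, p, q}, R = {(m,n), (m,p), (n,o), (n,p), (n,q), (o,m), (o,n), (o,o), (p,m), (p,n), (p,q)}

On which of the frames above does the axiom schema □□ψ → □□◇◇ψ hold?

The schema corresponds to a generalized confluence (Geach) condition: ∀x ∀z (xR²z → ∃w (xR²w ∧ zR²w)).
G1: fails — yR²x but no t with yR²t and xR²t.
G2: holds.
G3: fails — mR²q but no w with mR²w and qR²w.
Valid on: G2.

G2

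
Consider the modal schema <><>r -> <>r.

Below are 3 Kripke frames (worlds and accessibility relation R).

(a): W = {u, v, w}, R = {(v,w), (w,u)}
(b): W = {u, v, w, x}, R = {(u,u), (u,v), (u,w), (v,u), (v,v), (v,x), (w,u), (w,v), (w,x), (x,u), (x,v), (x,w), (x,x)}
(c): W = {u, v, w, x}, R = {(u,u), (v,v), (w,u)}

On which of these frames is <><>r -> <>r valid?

(c)

Frame correspondent (Sahlqvist): forall x forall y forall z (Rxy & Ryz -> Rxz) — i.e. transitivity.
(a): fails — Rvw and Rwu but not Rvu.
(b): fails — Ruv and Rvx but not Rux.
(c): condition met.
Valid on: (c).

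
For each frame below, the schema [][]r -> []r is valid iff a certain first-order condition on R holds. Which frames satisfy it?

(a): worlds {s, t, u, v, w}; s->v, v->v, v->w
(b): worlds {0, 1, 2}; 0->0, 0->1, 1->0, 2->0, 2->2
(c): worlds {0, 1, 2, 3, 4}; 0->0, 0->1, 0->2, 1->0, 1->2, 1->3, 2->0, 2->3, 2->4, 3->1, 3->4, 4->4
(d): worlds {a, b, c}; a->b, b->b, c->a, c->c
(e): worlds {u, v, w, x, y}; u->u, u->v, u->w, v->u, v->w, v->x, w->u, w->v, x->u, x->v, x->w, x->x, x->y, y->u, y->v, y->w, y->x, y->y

The schema corresponds to density: forall x forall y (Rxy -> exists z (Rxz & Rzy)).
(a): holds.
(b): holds.
(c): fails — R23 but no z with R2z and Rz3.
(d): holds.
(e): holds.
Valid on: (a), (b), (d), (e).

(a), (b), (d), (e)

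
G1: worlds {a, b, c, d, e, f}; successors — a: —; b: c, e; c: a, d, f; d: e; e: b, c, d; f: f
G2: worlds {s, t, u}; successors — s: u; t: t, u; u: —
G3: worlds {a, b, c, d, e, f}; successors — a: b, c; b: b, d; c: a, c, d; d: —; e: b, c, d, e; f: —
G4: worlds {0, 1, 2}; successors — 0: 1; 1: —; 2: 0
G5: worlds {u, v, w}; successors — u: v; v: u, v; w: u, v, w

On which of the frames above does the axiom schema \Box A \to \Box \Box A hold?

G2

This is the axiom for transitivity; its first-order frame correspondent is \forall x \forall y \forall z (Rxy \wedge Ryz \to Rxz).
G1: fails — Rbc and Rcd but not Rbd.
G2: ✓.
G3: fails — Rab and Rbd but not Rad.
G4: fails — R20 and R01 but not R21.
G5: fails — Ruv and Rvu but not Ruu.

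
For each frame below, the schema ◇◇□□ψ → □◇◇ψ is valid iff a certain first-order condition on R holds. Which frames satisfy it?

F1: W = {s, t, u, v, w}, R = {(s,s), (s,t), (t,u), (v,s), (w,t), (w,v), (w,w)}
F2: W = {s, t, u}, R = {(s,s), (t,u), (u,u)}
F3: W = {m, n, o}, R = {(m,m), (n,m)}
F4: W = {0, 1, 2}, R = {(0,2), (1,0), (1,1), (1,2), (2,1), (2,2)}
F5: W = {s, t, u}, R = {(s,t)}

Frame correspondent (Sahlqvist): ∀x ∀y ∀z ((xR²y ∧ xRz) → ∃w (yR²w ∧ zR²w)) — i.e. a generalized confluence (Geach) condition.
F1: fails — sR²s, sRt but no w* with sR²w* and tR²w*.
F2: ✓.
F3: ✓.
F4: ✓.
F5: ✓.
Valid on: F2, F3, F4, F5.

F2, F3, F4, F5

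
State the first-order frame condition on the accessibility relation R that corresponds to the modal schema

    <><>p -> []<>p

forall x forall y forall z ((x R^2 y & xRz) -> exists w (y = w & zRw))

This is a Sahlqvist (Geach-type) schema ◇^2□^0p → □^1◇^1p.
Minimal-valuation argument: fix x; take any y with xR^2y and any z with xR^1z. Set V(p) to the set of worlds R-reachable from y in exactly 0 steps. Then □^0p holds at y, so the antecedent holds at x; validity forces ◇^1p at z, giving a w with zR^1w and yR^0w.
First-order correspondent: forall x forall y forall z ((x R^2 y & xRz) -> exists w (y = w & zRw)).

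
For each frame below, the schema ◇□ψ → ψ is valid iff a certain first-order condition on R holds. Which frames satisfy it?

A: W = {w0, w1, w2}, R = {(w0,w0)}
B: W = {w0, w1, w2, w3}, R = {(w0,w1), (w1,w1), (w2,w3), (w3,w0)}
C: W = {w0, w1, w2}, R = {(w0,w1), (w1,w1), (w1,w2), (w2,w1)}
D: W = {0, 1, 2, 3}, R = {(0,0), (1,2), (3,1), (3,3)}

A

This is the axiom for symmetry; its first-order frame correspondent is ∀x ∀y (Rxy → Ryx).
A: condition met.
B: fails — Rw0w1 but not Rw1w0.
C: fails — Rw0w1 but not Rw1w0.
D: fails — R12 but not R21.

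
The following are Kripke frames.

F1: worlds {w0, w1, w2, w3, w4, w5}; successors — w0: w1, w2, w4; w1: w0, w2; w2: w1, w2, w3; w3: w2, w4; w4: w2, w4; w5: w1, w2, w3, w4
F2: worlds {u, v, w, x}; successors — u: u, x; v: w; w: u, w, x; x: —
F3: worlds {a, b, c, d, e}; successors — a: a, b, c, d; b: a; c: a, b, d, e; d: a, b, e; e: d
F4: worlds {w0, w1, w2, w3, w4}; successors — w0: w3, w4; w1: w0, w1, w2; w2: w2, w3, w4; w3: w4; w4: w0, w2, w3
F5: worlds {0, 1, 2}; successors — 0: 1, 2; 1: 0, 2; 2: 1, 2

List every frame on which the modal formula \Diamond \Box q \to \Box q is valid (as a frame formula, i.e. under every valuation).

The schema corresponds to the Euclidean property: \forall x \forall y \forall z (Rxy \wedge Rxz \to Ryz).
F1: fails — Rw0w4 and Rw0w1 but not Rw4w1.
F2: fails — Rux and Ruu but not Rxu.
F3: fails — Rab and Rab but not Rbb.
F4: fails — Rw0w4 and Rw0w4 but not Rw4w4.
F5: fails — R01 and R01 but not R11.

none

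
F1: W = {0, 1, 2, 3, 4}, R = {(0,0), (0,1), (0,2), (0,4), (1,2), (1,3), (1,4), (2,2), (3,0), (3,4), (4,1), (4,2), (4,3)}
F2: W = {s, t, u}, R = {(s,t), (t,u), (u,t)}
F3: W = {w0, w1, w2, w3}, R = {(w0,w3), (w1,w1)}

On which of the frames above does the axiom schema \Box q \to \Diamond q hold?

F1, F2

This is the axiom for seriality; its first-order frame correspondent is \forall x \exists y Rxy.
F1: ✓.
F2: ✓.
F3: fails — world w2 has no successor.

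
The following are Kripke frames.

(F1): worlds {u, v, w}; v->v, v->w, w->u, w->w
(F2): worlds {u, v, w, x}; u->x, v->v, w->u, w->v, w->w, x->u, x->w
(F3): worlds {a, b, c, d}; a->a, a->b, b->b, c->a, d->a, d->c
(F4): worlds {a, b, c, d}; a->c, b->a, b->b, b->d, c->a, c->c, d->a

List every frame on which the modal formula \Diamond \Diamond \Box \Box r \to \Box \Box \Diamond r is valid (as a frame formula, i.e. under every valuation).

The schema corresponds to a generalized confluence (Geach) condition: \forall x \forall y \forall z ((x R^2 y \wedge x R^2 z) \to \exists w (y R^2 w \wedge zRw)).
(F1): fails — vR²u, vR²u but no t with uR²t and uRt.
(F2): fails — uR²u, uR²u but no t with uR²t and uRt.
(F3): condition met.
(F4): fails — bR²d, bR²b but no w with dR²w and bRw.
Valid on: (F3).

(F3)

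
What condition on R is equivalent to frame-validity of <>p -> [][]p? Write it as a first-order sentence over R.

forall x forall y forall z ((xRy & x R^2 z) -> exists w (y = w & z = w))

This is a Sahlqvist (Geach-type) schema ◇^1□^0p → □^2◇^0p.
First-order correspondent: forall x forall y forall z ((xRy & x R^2 z) -> exists w (y = w & z = w)).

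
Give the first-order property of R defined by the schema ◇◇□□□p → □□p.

This is a Sahlqvist (Geach-type) schema ◇^2□^3p → □^2◇^0p.
Minimal-valuation argument: fix x; take any y with xR^2y and any z with xR^2z. Set V(p) to the set of worlds R-reachable from y in exactly 3 steps. Then □^3p holds at y, so the antecedent holds at x; validity forces ◇^0p at z, giving a w with zR^0w and yR^3w.
First-order correspondent: ∀x ∀y ∀z ((xR²y ∧ xR²z) → ∃w (yR³w ∧ z = w)).

∀x ∀y ∀z ((xR²y ∧ xR²z) → ∃w (yR³w ∧ z = w))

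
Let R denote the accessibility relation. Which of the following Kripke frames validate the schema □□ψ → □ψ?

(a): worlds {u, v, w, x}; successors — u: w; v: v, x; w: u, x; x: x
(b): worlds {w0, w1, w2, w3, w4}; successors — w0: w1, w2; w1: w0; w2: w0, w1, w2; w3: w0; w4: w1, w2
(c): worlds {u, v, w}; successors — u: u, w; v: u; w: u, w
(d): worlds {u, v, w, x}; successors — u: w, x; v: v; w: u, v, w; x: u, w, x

This is the axiom for density; its first-order frame correspondent is ∀x ∀y (Rxy → ∃z (Rxz ∧ Rzy)).
(a): fails — Rwu but no z with Rwz and Rzu.
(b): fails — Rw1w0 but no z with Rw1z and Rzw0.
(c): condition met.
(d): condition met.
Valid on: (c), (d).

(c), (d)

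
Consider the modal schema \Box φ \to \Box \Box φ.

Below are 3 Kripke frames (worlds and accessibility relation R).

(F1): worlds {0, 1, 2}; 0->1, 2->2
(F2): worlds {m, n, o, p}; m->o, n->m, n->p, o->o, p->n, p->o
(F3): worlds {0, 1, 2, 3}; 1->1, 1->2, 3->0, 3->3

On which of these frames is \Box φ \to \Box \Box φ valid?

Frame correspondent (Sahlqvist): \forall x \forall y \forall z (Rxy \wedge Ryz \to Rxz) — i.e. transitivity.
(F1): holds.
(F2): fails — Rpn and Rnm but not Rpm.
(F3): holds.

(F1), (F3)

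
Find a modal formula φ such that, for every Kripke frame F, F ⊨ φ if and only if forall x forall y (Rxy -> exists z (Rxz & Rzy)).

A defining formula is □□s → □s (the C4 axiom).

□□s → □s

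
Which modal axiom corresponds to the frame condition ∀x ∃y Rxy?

□q → ◇q

This is seriality; the standard corresponding axiom is D: □q → ◇q.
Suppose □q→◇q is valid. At any x set V(q)=W. Then □q at x, so ◇q at x, so x has a successor.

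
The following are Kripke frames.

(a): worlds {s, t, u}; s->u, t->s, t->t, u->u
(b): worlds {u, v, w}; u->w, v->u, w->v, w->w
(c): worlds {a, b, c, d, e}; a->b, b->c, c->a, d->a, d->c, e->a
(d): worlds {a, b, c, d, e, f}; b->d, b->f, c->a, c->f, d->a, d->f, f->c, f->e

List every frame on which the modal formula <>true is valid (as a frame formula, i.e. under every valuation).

The schema corresponds to seriality: forall x exists y Rxy.
(a): holds.
(b): holds.
(c): holds.
(d): fails — world a has no successor.

(a), (b), (c)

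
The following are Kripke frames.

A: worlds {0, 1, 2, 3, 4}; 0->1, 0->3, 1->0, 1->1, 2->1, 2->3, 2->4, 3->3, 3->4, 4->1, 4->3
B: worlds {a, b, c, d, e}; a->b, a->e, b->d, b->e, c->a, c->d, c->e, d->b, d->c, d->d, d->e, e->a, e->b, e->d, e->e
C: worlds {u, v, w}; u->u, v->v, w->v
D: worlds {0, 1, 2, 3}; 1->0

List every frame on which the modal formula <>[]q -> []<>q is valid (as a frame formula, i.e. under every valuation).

B, C

This is the axiom for convergence; its first-order frame correspondent is forall x forall y forall z (Rxy & Rxz -> exists w (Ryw & Rzw)).
A: fails — R01 and R03 but 1 and 3 have no common successor.
B: condition met.
C: condition met.
D: fails — R10 and R10 but 0 and 0 have no common successor.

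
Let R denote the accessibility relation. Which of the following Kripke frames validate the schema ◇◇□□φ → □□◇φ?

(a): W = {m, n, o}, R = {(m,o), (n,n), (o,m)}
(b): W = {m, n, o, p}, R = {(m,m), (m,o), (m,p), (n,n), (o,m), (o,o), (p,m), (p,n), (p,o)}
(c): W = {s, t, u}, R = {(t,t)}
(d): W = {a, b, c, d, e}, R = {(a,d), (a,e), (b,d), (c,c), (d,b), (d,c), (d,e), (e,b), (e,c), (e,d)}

This is the axiom for a generalized confluence (Geach) condition; its first-order frame correspondent is ∀x ∀y ∀z ((xR²y ∧ xR²z) → ∃w (yR²w ∧ zRw)).
(a): fails — mR²m, mR²m but no w with mR²w and mRw.
(b): fails — mR²n, mR²m but no w with nR²w and mRw.
(c): condition met.
(d): fails — aR²b, aR²b but no w with bR²w and bRw.

(c)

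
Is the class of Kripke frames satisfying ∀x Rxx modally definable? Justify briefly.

This is a Sahlqvist condition; the T axiom □r → r defines it.
Suppose □r→r is valid. At any x set V(r)={w : Rxw}. Then □r holds at x, so r holds at x, i.e. Rxx.

Yes, by □r → r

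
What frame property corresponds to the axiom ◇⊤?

seriality

◇⊤ holds at w iff w has a successor, so frame-validity of ◇⊤ is exactly seriality. Equivalently via □r → ◇r:
Suppose □r→◇r is valid. At any x set V(r)=W. Then □r at x, so ◇r at x, so x has a successor.
Conversely, any frame satisfying ∀x ∃y Rxy validates the schema.
So the correspondent is seriality.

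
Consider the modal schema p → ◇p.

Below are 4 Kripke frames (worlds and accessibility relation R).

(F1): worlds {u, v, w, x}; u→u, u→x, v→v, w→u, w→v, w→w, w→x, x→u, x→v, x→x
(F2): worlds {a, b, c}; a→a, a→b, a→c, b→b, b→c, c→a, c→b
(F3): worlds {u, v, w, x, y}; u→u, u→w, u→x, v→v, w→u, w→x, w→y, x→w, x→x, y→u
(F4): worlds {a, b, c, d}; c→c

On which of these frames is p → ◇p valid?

The schema corresponds to reflexivity: ∀x Rxx.
(F1): holds.
(F2): fails — world c does not see itself.
(F3): fails — world w does not see itself.
(F4): fails — world a does not see itself.

(F1)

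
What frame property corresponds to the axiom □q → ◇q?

seriality: ∀x ∃y Rxy

This is the D axiom.
It corresponds to seriality: ∀x ∃y Rxy.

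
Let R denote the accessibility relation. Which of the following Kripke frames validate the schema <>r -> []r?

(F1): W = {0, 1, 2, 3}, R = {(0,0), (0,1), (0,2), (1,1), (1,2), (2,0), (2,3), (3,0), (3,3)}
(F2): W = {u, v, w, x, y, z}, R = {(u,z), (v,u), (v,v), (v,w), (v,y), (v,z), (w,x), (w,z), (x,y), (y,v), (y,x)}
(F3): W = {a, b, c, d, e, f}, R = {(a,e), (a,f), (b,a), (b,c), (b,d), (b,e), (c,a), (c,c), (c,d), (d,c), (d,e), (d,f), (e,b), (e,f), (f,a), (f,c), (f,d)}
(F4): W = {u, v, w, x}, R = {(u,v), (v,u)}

The schema corresponds to partial functionality: forall x forall y forall z (Rxy & Rxz -> y = z).
(F1): fails — 0 sees both 0 and 1.
(F2): fails — v sees both u and v.
(F3): fails — a sees both e and f.
(F4): ✓.
Valid on: (F4).

(F4)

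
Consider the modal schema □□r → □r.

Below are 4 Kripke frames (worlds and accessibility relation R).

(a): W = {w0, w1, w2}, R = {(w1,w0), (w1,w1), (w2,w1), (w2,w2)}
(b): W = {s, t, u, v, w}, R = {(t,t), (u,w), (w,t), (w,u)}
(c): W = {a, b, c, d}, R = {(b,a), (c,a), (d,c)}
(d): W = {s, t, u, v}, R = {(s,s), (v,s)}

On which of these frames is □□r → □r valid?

The schema corresponds to density: ∀x ∀y (Rxy → ∃z (Rxz ∧ Rzy)).
(a): holds.
(b): fails — Rwu but no z with Rwz and Rzu.
(c): fails — Rca but no z with Rcz and Rza.
(d): holds.

(a), (d)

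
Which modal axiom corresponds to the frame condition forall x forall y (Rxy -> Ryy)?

This is shift-reflexivity; the standard corresponding axiom is T□: □(□r → r).
Suppose □(□r→r) is valid. Take Rxy and set V(r)={w : Ryw}. Then at y, □r holds; since □(□r→r) at x, □r→r at y, so r at y, i.e. Ryy.

□(□r → r)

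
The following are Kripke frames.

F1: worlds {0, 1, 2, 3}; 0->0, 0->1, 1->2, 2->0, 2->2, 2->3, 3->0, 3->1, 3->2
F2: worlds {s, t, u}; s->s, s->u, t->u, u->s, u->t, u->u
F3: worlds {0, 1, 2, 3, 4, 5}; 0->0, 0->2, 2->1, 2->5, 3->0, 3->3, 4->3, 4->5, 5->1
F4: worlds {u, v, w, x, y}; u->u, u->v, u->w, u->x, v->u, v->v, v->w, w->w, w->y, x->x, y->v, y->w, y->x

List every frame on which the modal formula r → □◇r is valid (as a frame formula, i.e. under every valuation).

This is the axiom for symmetry; its first-order frame correspondent is ∀x ∀y (Rxy → Ryx).
F1: fails — R31 but not R13.
F2: satisfies the condition.
F3: fails — R02 but not R20.
F4: fails — Ryx but not Rxy.

F2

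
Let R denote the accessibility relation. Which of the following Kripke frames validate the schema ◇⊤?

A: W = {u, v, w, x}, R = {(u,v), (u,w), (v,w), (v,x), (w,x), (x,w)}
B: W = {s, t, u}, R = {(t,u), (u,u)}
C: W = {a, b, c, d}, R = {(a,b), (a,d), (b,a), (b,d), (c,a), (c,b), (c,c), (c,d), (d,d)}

Frame correspondent (Sahlqvist): ∀x ∃y Rxy — i.e. seriality.
A: holds.
B: fails — world s has no successor.
C: holds.

A, C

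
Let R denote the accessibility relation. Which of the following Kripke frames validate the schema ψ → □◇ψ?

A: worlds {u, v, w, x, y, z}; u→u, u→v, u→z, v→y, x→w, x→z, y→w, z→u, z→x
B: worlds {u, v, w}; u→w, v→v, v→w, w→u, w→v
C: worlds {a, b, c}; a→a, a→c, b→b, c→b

B

The schema corresponds to symmetry: ∀x ∀y (Rxy → Ryx).
A: fails — Ruv but not Rvu.
B: ✓.
C: fails — Rac but not Rca.
Valid on: B.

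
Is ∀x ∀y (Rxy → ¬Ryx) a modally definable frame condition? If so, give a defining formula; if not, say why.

No — not modally definable

If a class were modally definable it would be closed under surjective bounded morphisms (Goldblatt–Thomason).
The 4-cycle (worlds 0,1,2,3 with 0→1→2→3→0) is asymmetric. Mapping every world to a single reflexive point • is a surjective bounded morphism, and the reflexive point is not asymmetric (R•• but asymmetry requires ¬R••).
So no modal formula (or set of formulas) defines exactly the asymmetric frames.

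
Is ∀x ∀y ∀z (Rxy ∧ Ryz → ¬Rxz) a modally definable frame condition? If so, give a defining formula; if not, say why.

Not definable by any modal formula

Any modally definable frame class is closed under surjective bounded morphisms.
The 3-cycle (worlds a,b,c with a→b→c→a) is intransitive. Mapping every world to a single reflexive point • is a surjective bounded morphism; the reflexive point is not intransitive (R••∧R•• but R••).
So no modal formula (or set of formulas) defines exactly the intransitive frames.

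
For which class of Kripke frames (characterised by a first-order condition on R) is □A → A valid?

Suppose □A→A is valid. At any x set V(A)={w : Rxw}. Then □A holds at x, so A holds at x, i.e. Rxx.

reflexivity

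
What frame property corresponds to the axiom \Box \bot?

□⊥ is valid iff no world has any successor (otherwise □⊥ fails at any world with one).

emptiness of R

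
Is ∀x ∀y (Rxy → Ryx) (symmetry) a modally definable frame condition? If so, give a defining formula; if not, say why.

Yes: it is symmetry, defined by the B schema r → □◇r.

Yes, by r → □◇r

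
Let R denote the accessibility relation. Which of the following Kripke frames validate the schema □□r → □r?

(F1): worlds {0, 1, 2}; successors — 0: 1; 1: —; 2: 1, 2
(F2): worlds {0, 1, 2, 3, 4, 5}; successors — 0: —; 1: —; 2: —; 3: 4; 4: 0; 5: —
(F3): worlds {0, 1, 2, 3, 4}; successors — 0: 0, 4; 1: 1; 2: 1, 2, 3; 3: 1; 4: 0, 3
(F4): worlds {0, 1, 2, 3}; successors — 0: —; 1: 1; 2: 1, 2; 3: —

Frame correspondent (Sahlqvist): ∀x ∀y (Rxy → ∃z (Rxz ∧ Rzy)) — i.e. density.
(F1): fails — R01 but no z with R0z and Rz1.
(F2): fails — R34 but no z with R3z and Rz4.
(F3): fails — R43 but no z with R4z and Rz3.
(F4): condition met.

(F4)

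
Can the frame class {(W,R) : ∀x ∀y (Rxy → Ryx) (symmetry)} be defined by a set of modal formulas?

Yes: it is symmetry, defined by the B schema r → □◇r.

Yes, by r → □◇r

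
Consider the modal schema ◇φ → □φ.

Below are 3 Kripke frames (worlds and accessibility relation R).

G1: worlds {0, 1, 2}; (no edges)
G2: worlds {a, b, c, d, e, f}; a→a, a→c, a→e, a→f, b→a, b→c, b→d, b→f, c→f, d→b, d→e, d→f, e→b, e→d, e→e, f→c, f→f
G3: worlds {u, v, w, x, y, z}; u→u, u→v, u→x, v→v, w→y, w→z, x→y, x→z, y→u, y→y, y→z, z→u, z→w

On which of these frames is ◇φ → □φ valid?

G1

Frame correspondent (Sahlqvist): ∀x ∀y ∀z (Rxy ∧ Rxz → y = z) — i.e. partial functionality.
G1: holds.
G2: fails — a sees both a and c.
G3: fails — u sees both u and v.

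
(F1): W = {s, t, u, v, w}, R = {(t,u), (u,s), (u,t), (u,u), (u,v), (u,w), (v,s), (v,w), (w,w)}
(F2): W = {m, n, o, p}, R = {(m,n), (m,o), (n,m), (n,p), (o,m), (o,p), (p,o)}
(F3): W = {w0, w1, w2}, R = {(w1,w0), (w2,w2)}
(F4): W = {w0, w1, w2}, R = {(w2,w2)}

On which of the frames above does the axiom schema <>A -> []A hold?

(F3), (F4)

The schema corresponds to partial functionality: forall x forall y forall z (Rxy & Rxz -> y = z).
(F1): fails — u sees both s and t.
(F2): fails — m sees both n and o.
(F3): holds.
(F4): holds.
Valid on: (F3), (F4).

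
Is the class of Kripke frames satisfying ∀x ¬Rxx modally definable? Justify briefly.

If a class were modally definable it would be closed under surjective bounded morphisms (Goldblatt–Thomason).
The 2-cycle (worlds 0,1 with 0→1→0) is irreflexive, and the map sending every world to a single reflexive point • is a surjective bounded morphism (forth: every edge maps to (•,•); back: every world has a successor). So any modal formula valid on the 2-cycle is also valid on the reflexive point, which is not irreflexive.
So no modal formula (or set of formulas) defines exactly the irreflexive frames.

Not modally definable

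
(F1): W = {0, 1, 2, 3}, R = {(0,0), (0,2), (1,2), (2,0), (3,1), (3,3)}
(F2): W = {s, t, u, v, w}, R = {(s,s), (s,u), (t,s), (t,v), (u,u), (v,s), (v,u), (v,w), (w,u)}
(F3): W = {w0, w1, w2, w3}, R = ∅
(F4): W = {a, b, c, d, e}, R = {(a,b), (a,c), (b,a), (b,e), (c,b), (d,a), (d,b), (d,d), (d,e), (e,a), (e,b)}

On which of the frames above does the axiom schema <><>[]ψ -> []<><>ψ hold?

(F2), (F3)

Frame correspondent (Sahlqvist): forall x forall y forall z ((x R^2 y & xRz) -> exists w (yRw & z R^2 w)) — i.e. a generalized confluence (Geach) condition.
(F1): fails — 3R²1, 3R1 but no w with 1Rw and 1R²w.
(F2): satisfies the condition.
(F3): satisfies the condition.
(F4): fails — aR²a, aRc but no w with aRw and cR²w.
Valid on: (F2), (F3).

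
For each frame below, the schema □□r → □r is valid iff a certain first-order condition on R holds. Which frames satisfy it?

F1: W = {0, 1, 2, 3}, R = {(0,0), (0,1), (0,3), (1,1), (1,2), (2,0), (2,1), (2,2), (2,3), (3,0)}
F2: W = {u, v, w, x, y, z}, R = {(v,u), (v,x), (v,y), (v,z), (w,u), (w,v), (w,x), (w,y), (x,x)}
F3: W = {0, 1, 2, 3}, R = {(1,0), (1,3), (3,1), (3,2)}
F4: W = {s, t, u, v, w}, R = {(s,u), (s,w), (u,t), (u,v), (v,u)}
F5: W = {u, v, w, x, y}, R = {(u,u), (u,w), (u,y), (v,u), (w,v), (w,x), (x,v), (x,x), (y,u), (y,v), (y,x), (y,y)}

Frame correspondent (Sahlqvist): ∀x ∀y (Rxy → ∃z (Rxz ∧ Rzy)) — i.e. density.
F1: holds.
F2: fails — Rvz but no t with Rvt and Rtz.
F3: fails — R10 but no z with R1z and Rz0.
F4: fails — Ruv but no z with Ruz and Rzv.
F5: holds.

F1, F5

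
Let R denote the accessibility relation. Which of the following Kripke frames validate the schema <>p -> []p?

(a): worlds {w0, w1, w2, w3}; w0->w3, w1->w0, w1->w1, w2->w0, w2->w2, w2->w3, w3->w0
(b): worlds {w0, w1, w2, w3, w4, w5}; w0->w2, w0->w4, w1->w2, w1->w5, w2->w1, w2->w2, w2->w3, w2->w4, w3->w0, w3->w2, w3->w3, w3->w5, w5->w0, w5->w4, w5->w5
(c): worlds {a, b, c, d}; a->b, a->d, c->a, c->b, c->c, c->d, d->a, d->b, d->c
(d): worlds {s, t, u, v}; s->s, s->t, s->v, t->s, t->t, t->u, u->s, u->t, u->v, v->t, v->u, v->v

none

Frame correspondent (Sahlqvist): forall x forall y forall z (Rxy & Rxz -> y = z) — i.e. partial functionality.
(a): fails — w1 sees both w0 and w1.
(b): fails — w0 sees both w2 and w4.
(c): fails — a sees both b and d.
(d): fails — s sees both s and t.
Valid on no frame.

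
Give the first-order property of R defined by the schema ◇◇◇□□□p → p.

∀x ∀y (xR³y → ∃w (yR³w ∧ x = w))

This is a Sahlqvist (Geach-type) schema ◇^3□^3p → □^0◇^0p.
First-order correspondent: ∀x ∀y (xR³y → ∃w (yR³w ∧ x = w)).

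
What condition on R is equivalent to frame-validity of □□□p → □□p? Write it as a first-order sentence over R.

∀x ∀z (xR²z → ∃w (xR³w ∧ z = w))

This is a Sahlqvist (Geach-type) schema ◇^0□^3p → □^2◇^0p.
Minimal-valuation argument: fix x; take any y with xR^0y and any z with xR^2z. Set V(p) to the set of worlds R-reachable from y in exactly 3 steps. Then □^3p holds at y, so the antecedent holds at x; validity forces ◇^0p at z, giving a w with zR^0w and yR^3w.
First-order correspondent: ∀x ∀z (xR²z → ∃w (xR³w ∧ z = w)).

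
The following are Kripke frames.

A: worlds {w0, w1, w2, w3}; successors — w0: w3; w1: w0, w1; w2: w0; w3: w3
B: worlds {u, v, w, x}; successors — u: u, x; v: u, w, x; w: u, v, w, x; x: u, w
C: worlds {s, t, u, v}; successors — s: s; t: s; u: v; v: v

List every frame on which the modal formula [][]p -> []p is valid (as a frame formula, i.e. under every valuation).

B, C

This is the axiom for density; its first-order frame correspondent is forall x forall y (Rxy -> exists z (Rxz & Rzy)).
A: fails — Rw2w0 but no z with Rw2z and Rzw0.
B: condition met.
C: condition met.
Valid on: B, C.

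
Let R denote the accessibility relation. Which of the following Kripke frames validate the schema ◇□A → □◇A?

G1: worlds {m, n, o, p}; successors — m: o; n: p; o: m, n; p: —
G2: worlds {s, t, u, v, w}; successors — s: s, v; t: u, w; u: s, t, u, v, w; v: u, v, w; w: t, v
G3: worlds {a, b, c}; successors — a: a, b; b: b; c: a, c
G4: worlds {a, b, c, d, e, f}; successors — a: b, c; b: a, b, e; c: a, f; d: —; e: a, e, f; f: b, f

This is the axiom for convergence; its first-order frame correspondent is ∀x ∀y ∀z (Rxy ∧ Rxz → ∃w (Ryw ∧ Rzw)).
G1: fails — Rnp and Rnp but p and p have no common successor.
G2: fails — Ruw and Rut but w and t have no common successor.
G3: holds.
G4: fails — Rba and Rbe but a and e have no common successor.

G3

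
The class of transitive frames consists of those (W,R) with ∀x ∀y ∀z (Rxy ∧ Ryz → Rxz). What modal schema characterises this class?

□r → □□r

A defining formula is □r → □□r (the 4 axiom).
Suppose □r→□□r is valid. Take Rxy, Ryz and set V(r)={w : Rxw}. Then □r at x, so □□r at x, so □r at y, so r at z, i.e. Rxz.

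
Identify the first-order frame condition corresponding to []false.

□⊥ is valid iff no world has any successor (otherwise □⊥ fails at any world with one).

emptiness of R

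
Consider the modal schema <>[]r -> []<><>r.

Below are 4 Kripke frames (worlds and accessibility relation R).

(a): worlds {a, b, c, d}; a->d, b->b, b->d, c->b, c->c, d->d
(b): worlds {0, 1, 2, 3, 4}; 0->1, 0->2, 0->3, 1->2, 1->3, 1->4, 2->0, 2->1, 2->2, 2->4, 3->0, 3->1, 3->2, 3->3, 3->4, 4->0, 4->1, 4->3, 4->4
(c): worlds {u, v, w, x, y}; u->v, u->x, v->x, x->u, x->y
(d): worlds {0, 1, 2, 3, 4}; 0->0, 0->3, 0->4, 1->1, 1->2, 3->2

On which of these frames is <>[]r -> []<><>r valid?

Frame correspondent (Sahlqvist): forall x forall y forall z ((xRy & xRz) -> exists w (yRw & z R^2 w)) — i.e. a generalized confluence (Geach) condition.
(a): holds.
(b): holds.
(c): fails — uRv, uRv but no t with vRt and vR²t.
(d): fails — 0R0, 0R3 but no w with 0Rw and 3R²w.

(a), (b)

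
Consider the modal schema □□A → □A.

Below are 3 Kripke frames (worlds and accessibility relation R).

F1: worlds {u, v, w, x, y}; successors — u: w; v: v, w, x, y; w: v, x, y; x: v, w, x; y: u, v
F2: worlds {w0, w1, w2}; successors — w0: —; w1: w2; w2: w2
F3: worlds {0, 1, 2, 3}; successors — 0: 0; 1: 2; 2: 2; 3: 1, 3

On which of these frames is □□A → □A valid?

Frame correspondent (Sahlqvist): ∀x ∀y (Rxy → ∃z (Rxz ∧ Rzy)) — i.e. density.
F1: fails — Ruw but no z with Ruz and Rzw.
F2: holds.
F3: holds.
Valid on: F2, F3.

F2, F3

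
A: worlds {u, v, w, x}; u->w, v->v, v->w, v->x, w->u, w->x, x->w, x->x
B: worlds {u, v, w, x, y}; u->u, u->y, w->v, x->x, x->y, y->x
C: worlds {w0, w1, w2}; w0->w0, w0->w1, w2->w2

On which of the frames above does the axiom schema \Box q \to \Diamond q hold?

A

The schema corresponds to seriality: \forall x \exists y Rxy.
A: condition met.
B: fails — world v has no successor.
C: fails — world w1 has no successor.
Valid on: A.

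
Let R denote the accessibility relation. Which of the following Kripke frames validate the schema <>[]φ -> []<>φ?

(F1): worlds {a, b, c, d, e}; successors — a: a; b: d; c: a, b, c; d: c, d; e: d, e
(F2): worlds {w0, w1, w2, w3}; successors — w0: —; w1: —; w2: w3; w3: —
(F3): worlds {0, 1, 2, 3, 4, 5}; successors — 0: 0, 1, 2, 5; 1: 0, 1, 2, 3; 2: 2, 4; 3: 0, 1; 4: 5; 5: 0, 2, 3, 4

Frame correspondent (Sahlqvist): forall x forall y forall z (Rxy & Rxz -> exists w (Ryw & Rzw)) — i.e. convergence.
(F1): fails — Rcc and Rcb but c and b have no common successor.
(F2): fails — Rw2w3 and Rw2w3 but w3 and w3 have no common successor.
(F3): fails — R12 and R13 but 2 and 3 have no common successor.
Valid on no frame.

none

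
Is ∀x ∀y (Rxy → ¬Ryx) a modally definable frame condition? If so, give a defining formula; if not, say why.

Not modally definable

If a class were modally definable it would be closed under surjective bounded morphisms (Goldblatt–Thomason).
The 3-cycle (worlds a,b,c with a→b→c→a) is asymmetric. Mapping every world to a single reflexive point • is a surjective bounded morphism, and the reflexive point is not asymmetric (R•• but asymmetry requires ¬R••).
So the class is not modally definable.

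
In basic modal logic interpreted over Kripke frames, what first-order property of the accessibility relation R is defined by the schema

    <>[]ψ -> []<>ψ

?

This is the .2 axiom.
It corresponds to convergence: forall x forall y forall z (Rxy & Rxz -> exists w (Ryw & Rzw)).

Convergence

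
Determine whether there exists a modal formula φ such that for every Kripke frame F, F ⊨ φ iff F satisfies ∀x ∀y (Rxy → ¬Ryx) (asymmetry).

No — not modally definable

Any modally definable frame class is closed under surjective bounded morphisms.
The 5-cycle (worlds w0,w1,w2,w3,w4 with w0→w1→w2→w3→w4→w0) is asymmetric. Mapping every world to a single reflexive point • is a surjective bounded morphism, and the reflexive point is not asymmetric (R•• but asymmetry requires ¬R••).
Hence asymmetry is not modally definable.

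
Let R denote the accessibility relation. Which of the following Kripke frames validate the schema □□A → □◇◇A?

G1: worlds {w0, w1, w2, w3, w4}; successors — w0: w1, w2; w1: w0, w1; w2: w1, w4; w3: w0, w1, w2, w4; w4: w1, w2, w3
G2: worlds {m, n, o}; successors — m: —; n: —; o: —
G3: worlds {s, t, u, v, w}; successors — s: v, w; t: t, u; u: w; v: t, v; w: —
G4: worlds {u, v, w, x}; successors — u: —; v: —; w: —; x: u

The schema corresponds to a generalized confluence (Geach) condition: ∀x ∀z (xRz → ∃w (xR²w ∧ zR²w)).
G1: holds.
G2: holds.
G3: fails — sRw but no w* with sR²w* and wR²w*.
G4: fails — xRu but no t with xR²t and uR²t.
Valid on: G1, G2.

G1, G2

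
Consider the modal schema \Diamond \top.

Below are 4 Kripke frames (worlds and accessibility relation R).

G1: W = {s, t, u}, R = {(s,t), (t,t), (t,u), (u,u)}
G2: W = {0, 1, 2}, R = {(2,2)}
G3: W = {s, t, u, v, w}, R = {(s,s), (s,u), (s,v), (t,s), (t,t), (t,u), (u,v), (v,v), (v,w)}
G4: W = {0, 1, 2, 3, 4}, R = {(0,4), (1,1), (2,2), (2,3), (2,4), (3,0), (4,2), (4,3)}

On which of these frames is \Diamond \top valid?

G1, G4

Frame correspondent (Sahlqvist): \forall x \exists y Rxy — i.e. seriality.
G1: satisfies the condition.
G2: fails — world 0 has no successor.
G3: fails — world w has no successor.
G4: satisfies the condition.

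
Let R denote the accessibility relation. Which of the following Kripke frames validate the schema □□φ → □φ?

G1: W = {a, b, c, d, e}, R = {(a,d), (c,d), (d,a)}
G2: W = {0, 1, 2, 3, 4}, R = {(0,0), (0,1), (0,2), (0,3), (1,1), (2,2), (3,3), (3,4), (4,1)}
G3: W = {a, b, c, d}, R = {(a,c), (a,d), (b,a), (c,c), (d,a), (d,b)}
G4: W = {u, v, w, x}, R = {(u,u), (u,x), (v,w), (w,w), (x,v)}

This is the axiom for density; its first-order frame correspondent is ∀x ∀y (Rxy → ∃z (Rxz ∧ Rzy)).
G1: fails — Rad but no z with Raz and Rzd.
G2: satisfies the condition.
G3: fails — Rba but no z with Rbz and Rza.
G4: fails — Rxv but no z with Rxz and Rzv.

G2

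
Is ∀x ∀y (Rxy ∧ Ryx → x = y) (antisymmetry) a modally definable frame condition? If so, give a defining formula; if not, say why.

Not modally definable

Modal frame validity is preserved under surjective bounded morphisms.
The 6-cycle (worlds s,t,u,v,w,x with s→t→u→v→w→x→s) is antisymmetric. Sending even-indexed worlds to • and odd-indexed worlds to ∘ is a surjective bounded morphism onto the two-world frame with •↔∘, which is not antisymmetric.
So no modal formula (or set of formulas) defines exactly the antisymmetric frames.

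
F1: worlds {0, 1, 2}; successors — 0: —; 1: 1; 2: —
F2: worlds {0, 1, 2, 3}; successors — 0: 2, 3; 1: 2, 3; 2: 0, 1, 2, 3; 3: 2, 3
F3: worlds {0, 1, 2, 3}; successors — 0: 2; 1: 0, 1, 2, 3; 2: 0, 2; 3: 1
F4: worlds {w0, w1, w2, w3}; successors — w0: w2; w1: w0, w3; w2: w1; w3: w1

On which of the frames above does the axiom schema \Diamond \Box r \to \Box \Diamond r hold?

Frame correspondent (Sahlqvist): \forall x \forall y \forall z (Rxy \wedge Rxz \to \exists w (Ryw \wedge Rzw)) — i.e. convergence.
F1: condition met.
F2: condition met.
F3: fails — R10 and R13 but 0 and 3 have no common successor.
F4: fails — Rw1w0 and Rw1w3 but w0 and w3 have no common successor.
Valid on: F1, F2.

F1, F2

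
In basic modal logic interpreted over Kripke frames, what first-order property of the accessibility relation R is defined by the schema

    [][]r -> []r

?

Density

Suppose □□r→□r is valid. Take Rxy and set V(r)={w : xR²w}. Then □□r at x, so □r at x, so r at y, i.e. ∃z(Rxz∧Rzy).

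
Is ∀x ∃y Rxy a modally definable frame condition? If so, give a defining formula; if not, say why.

This is a Sahlqvist condition; the D axiom □r → ◇r defines it.

Yes, by □r → ◇r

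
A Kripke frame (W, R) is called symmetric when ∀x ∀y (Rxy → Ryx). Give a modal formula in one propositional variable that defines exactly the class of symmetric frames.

ψ → □◇ψ

A defining formula is ψ → □◇ψ (the B axiom).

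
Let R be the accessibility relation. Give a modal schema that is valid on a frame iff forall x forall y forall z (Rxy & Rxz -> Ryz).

◇q → □◇q

A defining formula is ◇q → □◇q (the 5 axiom).
Suppose ◇q→□◇q is valid. Take Rxy, Rxz and set V(q)={y}. Then ◇q at x, so □◇q at x, so ◇q at z, so some w with Rzw has q; w=y, i.e. Rzy. By symmetry of the argument, Ryz.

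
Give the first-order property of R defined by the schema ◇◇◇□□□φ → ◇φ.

∀x ∀y (xR³y → ∃w (yR³w ∧ xRw))

This is a Sahlqvist (Geach-type) schema ◇^3□^3φ → □^0◇^1φ.
Minimal-valuation argument: fix x; take any y with xR^3y and any z with xR^0z. Set V(φ) to the set of worlds R-reachable from y in exactly 3 steps. Then □^3φ holds at y, so the antecedent holds at x; validity forces ◇^1φ at z, giving a w with zR^1w and yR^3w.
First-order correspondent: ∀x ∀y (xR³y → ∃w (yR³w ∧ xRw)).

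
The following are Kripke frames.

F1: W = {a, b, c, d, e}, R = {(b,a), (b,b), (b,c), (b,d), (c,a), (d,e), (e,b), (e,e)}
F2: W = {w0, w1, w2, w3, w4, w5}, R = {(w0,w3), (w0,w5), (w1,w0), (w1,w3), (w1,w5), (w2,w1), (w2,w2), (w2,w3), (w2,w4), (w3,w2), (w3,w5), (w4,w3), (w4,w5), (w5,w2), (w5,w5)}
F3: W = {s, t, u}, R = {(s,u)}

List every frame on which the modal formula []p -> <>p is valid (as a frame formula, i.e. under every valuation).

F2

This is the axiom for seriality; its first-order frame correspondent is forall x exists y Rxy.
F1: fails — world a has no successor.
F2: holds.
F3: fails — world t has no successor.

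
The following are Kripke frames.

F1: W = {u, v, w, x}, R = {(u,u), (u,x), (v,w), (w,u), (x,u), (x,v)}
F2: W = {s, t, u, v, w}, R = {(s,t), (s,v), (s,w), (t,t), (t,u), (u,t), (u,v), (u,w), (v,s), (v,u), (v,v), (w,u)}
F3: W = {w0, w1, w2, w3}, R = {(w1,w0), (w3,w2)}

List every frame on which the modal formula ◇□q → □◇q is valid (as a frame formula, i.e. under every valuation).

This is the axiom for convergence; its first-order frame correspondent is ∀x ∀y ∀z (Rxy ∧ Rxz → ∃w (Ryw ∧ Rzw)).
F1: fails — Rxu and Rxv but u and v have no common successor.
F2: holds.
F3: fails — Rw1w0 and Rw1w0 but w0 and w0 have no common successor.
Valid on: F2.

F2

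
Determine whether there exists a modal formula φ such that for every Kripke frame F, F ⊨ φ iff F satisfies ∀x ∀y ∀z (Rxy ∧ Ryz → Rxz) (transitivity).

Yes — defined by □p → □□p

This is a Sahlqvist condition; the 4 axiom □p → □□p defines it.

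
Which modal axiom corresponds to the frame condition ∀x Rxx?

□q → q

The condition is reflexivity. The T schema □q → q defines it.
Suppose □q→q is valid. At any x set V(q)={w : Rxw}. Then □q holds at x, so q holds at x, i.e. Rxx.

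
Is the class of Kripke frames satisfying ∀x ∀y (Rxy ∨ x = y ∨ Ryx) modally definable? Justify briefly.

If a class were modally definable it would be closed under disjoint unions (Goldblatt–Thomason).
Take 4 disjoint single-world reflexive frames: each is trivially connected, but their disjoint union has 4 worlds with no edge between distinct components, so it is not connected.
Hence connectedness of R is not modally definable.

No — not modally definable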